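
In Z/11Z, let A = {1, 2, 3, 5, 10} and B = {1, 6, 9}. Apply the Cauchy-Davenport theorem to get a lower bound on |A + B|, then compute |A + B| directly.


Cauchy-Davenport: |A + B| ≥ min(p, |A| + |B| - 1) for A, B nonempty in Z/pZ.
|A| = 5, |B| = 3, p = 11.
CD lower bound = min(11, 5 + 3 - 1) = min(11, 7) = 7.
Compute A + B mod 11 directly:
a = 1: 1+1=2, 1+6=7, 1+9=10
a = 2: 2+1=3, 2+6=8, 2+9=0
a = 3: 3+1=4, 3+6=9, 3+9=1
a = 5: 5+1=6, 5+6=0, 5+9=3
a = 10: 10+1=0, 10+6=5, 10+9=8
A + B = {0, 1, 2, 3, 4, 5, 6, 7, 8, 9, 10}, so |A + B| = 11.
Verify: 11 ≥ 7? Yes ✓.

CD lower bound = 7, actual |A + B| = 11.


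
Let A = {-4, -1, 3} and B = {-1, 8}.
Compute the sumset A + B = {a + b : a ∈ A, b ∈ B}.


A + B = {a + b : a ∈ A, b ∈ B}.
Enumerate all |A|·|B| = 3·2 = 6 pairs (a, b) and collect distinct sums.
a = -4: -4+-1=-5, -4+8=4
a = -1: -1+-1=-2, -1+8=7
a = 3: 3+-1=2, 3+8=11
Collecting distinct sums: A + B = {-5, -2, 2, 4, 7, 11}
|A + B| = 6

A + B = {-5, -2, 2, 4, 7, 11}


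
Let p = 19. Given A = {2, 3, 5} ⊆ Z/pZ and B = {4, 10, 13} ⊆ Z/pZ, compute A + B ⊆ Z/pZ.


Work in Z/19Z: reduce every sum a + b modulo 19.
Enumerate all 9 pairs:
a = 2: 2+4=6, 2+10=12, 2+13=15
a = 3: 3+4=7, 3+10=13, 3+13=16
a = 5: 5+4=9, 5+10=15, 5+13=18
Distinct residues collected: {6, 7, 9, 12, 13, 15, 16, 18}
|A + B| = 8 (out of 19 total residues).

A + B = {6, 7, 9, 12, 13, 15, 16, 18}


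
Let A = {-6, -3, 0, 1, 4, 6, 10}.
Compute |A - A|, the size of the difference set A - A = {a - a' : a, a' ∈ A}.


A - A = {a - a' : a, a' ∈ A}; |A| = 7.
Bounds: 2|A|-1 ≤ |A - A| ≤ |A|² - |A| + 1, i.e. 13 ≤ |A - A| ≤ 43.
Note: 0 ∈ A - A always (from a - a). The set is symmetric: if d ∈ A - A then -d ∈ A - A.
Enumerate nonzero differences d = a - a' with a > a' (then include -d):
Positive differences: {1, 2, 3, 4, 5, 6, 7, 9, 10, 12, 13, 16}
Full difference set: {0} ∪ (positive diffs) ∪ (negative diffs).
|A - A| = 1 + 2·12 = 25 (matches direct enumeration: 25).

|A - A| = 25


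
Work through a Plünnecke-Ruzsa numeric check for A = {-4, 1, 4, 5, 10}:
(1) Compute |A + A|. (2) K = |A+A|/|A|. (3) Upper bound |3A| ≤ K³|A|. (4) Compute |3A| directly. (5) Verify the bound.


|A| = 5.
Step 1: Compute A + A by enumerating all 25 pairs.
A + A = {-8, -3, 0, 1, 2, 5, 6, 8, 9, 10, 11, 14, 15, 20}, so |A + A| = 14.
Step 2: Doubling constant K = |A + A|/|A| = 14/5 = 14/5 ≈ 2.8000.
Step 3: Plünnecke-Ruzsa gives |3A| ≤ K³·|A| = (2.8000)³ · 5 ≈ 109.7600.
Step 4: Compute 3A = A + A + A directly by enumerating all triples (a,b,c) ∈ A³; |3A| = 27.
Step 5: Check 27 ≤ 109.7600? Yes ✓.

K = 14/5, Plünnecke-Ruzsa bound K³|A| ≈ 109.7600, |3A| = 27, inequality holds.


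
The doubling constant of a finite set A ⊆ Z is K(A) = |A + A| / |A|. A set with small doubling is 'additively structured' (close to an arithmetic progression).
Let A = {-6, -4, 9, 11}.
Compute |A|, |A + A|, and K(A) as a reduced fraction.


|A| = 4.
Compute A + A by enumerating all 16 pairs.
A + A = {-12, -10, -8, 3, 5, 7, 18, 20, 22}, so |A + A| = 9.
K = |A + A| / |A| = 9/4 (already in lowest terms) ≈ 2.2500.
Reference: AP of size 4 gives K = 7/4 ≈ 1.7500; a fully generic set of size 4 gives K ≈ 2.5000.

|A| = 4, |A + A| = 9, K = 9/4.


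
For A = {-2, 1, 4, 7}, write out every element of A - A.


A - A = {a - a' : a, a' ∈ A}.
Compute a - a' for each ordered pair (a, a'):
a = -2: -2--2=0, -2-1=-3, -2-4=-6, -2-7=-9
a = 1: 1--2=3, 1-1=0, 1-4=-3, 1-7=-6
a = 4: 4--2=6, 4-1=3, 4-4=0, 4-7=-3
a = 7: 7--2=9, 7-1=6, 7-4=3, 7-7=0
Collecting distinct values (and noting 0 appears from a-a):
A - A = {-9, -6, -3, 0, 3, 6, 9}
|A - A| = 7

A - A = {-9, -6, -3, 0, 3, 6, 9}


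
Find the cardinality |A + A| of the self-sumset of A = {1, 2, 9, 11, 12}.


A + A = {a + a' : a, a' ∈ A}; |A| = 5.
General bounds: 2|A| - 1 ≤ |A + A| ≤ |A|(|A|+1)/2, i.e. 9 ≤ |A + A| ≤ 15.
Lower bound 2|A|-1 is attained iff A is an arithmetic progression.
Enumerate sums a + a' for a ≤ a' (symmetric, so this suffices):
a = 1: 1+1=2, 1+2=3, 1+9=10, 1+11=12, 1+12=13
a = 2: 2+2=4, 2+9=11, 2+11=13, 2+12=14
a = 9: 9+9=18, 9+11=20, 9+12=21
a = 11: 11+11=22, 11+12=23
a = 12: 12+12=24
Distinct sums: {2, 3, 4, 10, 11, 12, 13, 14, 18, 20, 21, 22, 23, 24}
|A + A| = 14

|A + A| = 14


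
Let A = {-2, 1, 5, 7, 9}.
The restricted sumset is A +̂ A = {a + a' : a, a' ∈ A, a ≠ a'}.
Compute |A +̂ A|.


Restricted sumset: A +̂ A = {a + a' : a ∈ A, a' ∈ A, a ≠ a'}.
Equivalently, take A + A and drop any sum 2a that is achievable ONLY as a + a for a ∈ A (i.e. sums representable only with equal summands).
Enumerate pairs (a, a') with a < a' (symmetric, so each unordered pair gives one sum; this covers all a ≠ a'):
  -2 + 1 = -1
  -2 + 5 = 3
  -2 + 7 = 5
  -2 + 9 = 7
  1 + 5 = 6
  1 + 7 = 8
  1 + 9 = 10
  5 + 7 = 12
  5 + 9 = 14
  7 + 9 = 16
Collected distinct sums: {-1, 3, 5, 6, 7, 8, 10, 12, 14, 16}
|A +̂ A| = 10
(Reference bound: |A +̂ A| ≥ 2|A| - 3 for |A| ≥ 2, with |A| = 5 giving ≥ 7.)

|A +̂ A| = 10


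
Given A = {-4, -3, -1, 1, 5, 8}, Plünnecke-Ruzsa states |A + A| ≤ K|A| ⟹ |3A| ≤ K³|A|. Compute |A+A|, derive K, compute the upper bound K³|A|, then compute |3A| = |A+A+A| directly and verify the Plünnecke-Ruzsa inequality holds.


|A| = 6.
Step 1: Compute A + A by enumerating all 36 pairs.
A + A = {-8, -7, -6, -5, -4, -3, -2, 0, 1, 2, 4, 5, 6, 7, 9, 10, 13, 16}, so |A + A| = 18.
Step 2: Doubling constant K = |A + A|/|A| = 18/6 = 18/6 ≈ 3.0000.
Step 3: Plünnecke-Ruzsa gives |3A| ≤ K³·|A| = (3.0000)³ · 6 ≈ 162.0000.
Step 4: Compute 3A = A + A + A directly by enumerating all triples (a,b,c) ∈ A³; |3A| = 32.
Step 5: Check 32 ≤ 162.0000? Yes ✓.

K = 18/6, Plünnecke-Ruzsa bound K³|A| ≈ 162.0000, |3A| = 32, inequality holds.


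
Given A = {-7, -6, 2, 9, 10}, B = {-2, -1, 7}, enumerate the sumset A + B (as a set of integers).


A + B = {a + b : a ∈ A, b ∈ B}.
Enumerate all |A|·|B| = 5·3 = 15 pairs (a, b) and collect distinct sums.
a = -7: -7+-2=-9, -7+-1=-8, -7+7=0
a = -6: -6+-2=-8, -6+-1=-7, -6+7=1
a = 2: 2+-2=0, 2+-1=1, 2+7=9
a = 9: 9+-2=7, 9+-1=8, 9+7=16
a = 10: 10+-2=8, 10+-1=9, 10+7=17
Collecting distinct sums: A + B = {-9, -8, -7, 0, 1, 7, 8, 9, 16, 17}
|A + B| = 10

A + B = {-9, -8, -7, 0, 1, 7, 8, 9, 16, 17}


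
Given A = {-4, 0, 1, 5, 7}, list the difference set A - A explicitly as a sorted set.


A - A = {a - a' : a, a' ∈ A}.
Compute a - a' for each ordered pair (a, a'):
a = -4: -4--4=0, -4-0=-4, -4-1=-5, -4-5=-9, -4-7=-11
a = 0: 0--4=4, 0-0=0, 0-1=-1, 0-5=-5, 0-7=-7
a = 1: 1--4=5, 1-0=1, 1-1=0, 1-5=-4, 1-7=-6
a = 5: 5--4=9, 5-0=5, 5-1=4, 5-5=0, 5-7=-2
a = 7: 7--4=11, 7-0=7, 7-1=6, 7-5=2, 7-7=0
Collecting distinct values (and noting 0 appears from a-a):
A - A = {-11, -9, -7, -6, -5, -4, -2, -1, 0, 1, 2, 4, 5, 6, 7, 9, 11}
|A - A| = 17

A - A = {-11, -9, -7, -6, -5, -4, -2, -1, 0, 1, 2, 4, 5, 6, 7, 9, 11}


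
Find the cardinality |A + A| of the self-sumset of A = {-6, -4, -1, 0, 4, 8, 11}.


A + A = {a + a' : a, a' ∈ A}; |A| = 7.
General bounds: 2|A| - 1 ≤ |A + A| ≤ |A|(|A|+1)/2, i.e. 13 ≤ |A + A| ≤ 28.
Lower bound 2|A|-1 is attained iff A is an arithmetic progression.
Enumerate sums a + a' for a ≤ a' (symmetric, so this suffices):
a = -6: -6+-6=-12, -6+-4=-10, -6+-1=-7, -6+0=-6, -6+4=-2, -6+8=2, -6+11=5
a = -4: -4+-4=-8, -4+-1=-5, -4+0=-4, -4+4=0, -4+8=4, -4+11=7
a = -1: -1+-1=-2, -1+0=-1, -1+4=3, -1+8=7, -1+11=10
a = 0: 0+0=0, 0+4=4, 0+8=8, 0+11=11
a = 4: 4+4=8, 4+8=12, 4+11=15
a = 8: 8+8=16, 8+11=19
a = 11: 11+11=22
Distinct sums: {-12, -10, -8, -7, -6, -5, -4, -2, -1, 0, 2, 3, 4, 5, 7, 8, 10, 11, 12, 15, 16, 19, 22}
|A + A| = 23

|A + A| = 23


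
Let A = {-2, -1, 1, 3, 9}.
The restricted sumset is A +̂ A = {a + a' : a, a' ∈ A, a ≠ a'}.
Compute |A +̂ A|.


Restricted sumset: A +̂ A = {a + a' : a ∈ A, a' ∈ A, a ≠ a'}.
Equivalently, take A + A and drop any sum 2a that is achievable ONLY as a + a for a ∈ A (i.e. sums representable only with equal summands).
Enumerate pairs (a, a') with a < a' (symmetric, so each unordered pair gives one sum; this covers all a ≠ a'):
  -2 + -1 = -3
  -2 + 1 = -1
  -2 + 3 = 1
  -2 + 9 = 7
  -1 + 1 = 0
  -1 + 3 = 2
  -1 + 9 = 8
  1 + 3 = 4
  1 + 9 = 10
  3 + 9 = 12
Collected distinct sums: {-3, -1, 0, 1, 2, 4, 7, 8, 10, 12}
|A +̂ A| = 10
(Reference bound: |A +̂ A| ≥ 2|A| - 3 for |A| ≥ 2, with |A| = 5 giving ≥ 7.)

|A +̂ A| = 10


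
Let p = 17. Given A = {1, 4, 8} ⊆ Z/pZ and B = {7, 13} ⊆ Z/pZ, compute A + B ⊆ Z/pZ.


Work in Z/17Z: reduce every sum a + b modulo 17.
Enumerate all 6 pairs:
a = 1: 1+7=8, 1+13=14
a = 4: 4+7=11, 4+13=0
a = 8: 8+7=15, 8+13=4
Distinct residues collected: {0, 4, 8, 11, 14, 15}
|A + B| = 6 (out of 17 total residues).

A + B = {0, 4, 8, 11, 14, 15}


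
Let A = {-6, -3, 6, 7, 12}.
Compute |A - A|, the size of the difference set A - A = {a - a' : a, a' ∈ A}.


A - A = {a - a' : a, a' ∈ A}; |A| = 5.
Bounds: 2|A|-1 ≤ |A - A| ≤ |A|² - |A| + 1, i.e. 9 ≤ |A - A| ≤ 21.
Note: 0 ∈ A - A always (from a - a). The set is symmetric: if d ∈ A - A then -d ∈ A - A.
Enumerate nonzero differences d = a - a' with a > a' (then include -d):
Positive differences: {1, 3, 5, 6, 9, 10, 12, 13, 15, 18}
Full difference set: {0} ∪ (positive diffs) ∪ (negative diffs).
|A - A| = 1 + 2·10 = 21 (matches direct enumeration: 21).

|A - A| = 21


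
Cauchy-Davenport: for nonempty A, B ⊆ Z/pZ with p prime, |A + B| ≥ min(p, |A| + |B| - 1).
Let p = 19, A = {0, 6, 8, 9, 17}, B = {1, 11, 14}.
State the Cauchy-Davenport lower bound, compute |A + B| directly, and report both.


Cauchy-Davenport: |A + B| ≥ min(p, |A| + |B| - 1) for A, B nonempty in Z/pZ.
|A| = 5, |B| = 3, p = 19.
CD lower bound = min(19, 5 + 3 - 1) = min(19, 7) = 7.
Compute A + B mod 19 directly:
a = 0: 0+1=1, 0+11=11, 0+14=14
a = 6: 6+1=7, 6+11=17, 6+14=1
a = 8: 8+1=9, 8+11=0, 8+14=3
a = 9: 9+1=10, 9+11=1, 9+14=4
a = 17: 17+1=18, 17+11=9, 17+14=12
A + B = {0, 1, 3, 4, 7, 9, 10, 11, 12, 14, 17, 18}, so |A + B| = 12.
Verify: 12 ≥ 7? Yes ✓.

CD lower bound = 7, actual |A + B| = 12.


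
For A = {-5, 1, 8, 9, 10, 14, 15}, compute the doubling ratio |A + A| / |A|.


|A| = 7.
Compute A + A by enumerating all 49 pairs.
A + A = {-10, -4, 2, 3, 4, 5, 9, 10, 11, 15, 16, 17, 18, 19, 20, 22, 23, 24, 25, 28, 29, 30}, so |A + A| = 22.
K = |A + A| / |A| = 22/7 (already in lowest terms) ≈ 3.1429.
Reference: AP of size 7 gives K = 13/7 ≈ 1.8571; a fully generic set of size 7 gives K ≈ 4.0000.

|A| = 7, |A + A| = 22, K = 22/7.


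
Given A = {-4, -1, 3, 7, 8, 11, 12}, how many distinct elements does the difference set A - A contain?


A - A = {a - a' : a, a' ∈ A}; |A| = 7.
Bounds: 2|A|-1 ≤ |A - A| ≤ |A|² - |A| + 1, i.e. 13 ≤ |A - A| ≤ 43.
Note: 0 ∈ A - A always (from a - a). The set is symmetric: if d ∈ A - A then -d ∈ A - A.
Enumerate nonzero differences d = a - a' with a > a' (then include -d):
Positive differences: {1, 3, 4, 5, 7, 8, 9, 11, 12, 13, 15, 16}
Full difference set: {0} ∪ (positive diffs) ∪ (negative diffs).
|A - A| = 1 + 2·12 = 25 (matches direct enumeration: 25).

|A - A| = 25


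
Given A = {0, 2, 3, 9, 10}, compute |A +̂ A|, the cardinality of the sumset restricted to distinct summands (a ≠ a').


Restricted sumset: A +̂ A = {a + a' : a ∈ A, a' ∈ A, a ≠ a'}.
Equivalently, take A + A and drop any sum 2a that is achievable ONLY as a + a for a ∈ A (i.e. sums representable only with equal summands).
Enumerate pairs (a, a') with a < a' (symmetric, so each unordered pair gives one sum; this covers all a ≠ a'):
  0 + 2 = 2
  0 + 3 = 3
  0 + 9 = 9
  0 + 10 = 10
  2 + 3 = 5
  2 + 9 = 11
  2 + 10 = 12
  3 + 9 = 12
  3 + 10 = 13
  9 + 10 = 19
Collected distinct sums: {2, 3, 5, 9, 10, 11, 12, 13, 19}
|A +̂ A| = 9
(Reference bound: |A +̂ A| ≥ 2|A| - 3 for |A| ≥ 2, with |A| = 5 giving ≥ 7.)

|A +̂ A| = 9


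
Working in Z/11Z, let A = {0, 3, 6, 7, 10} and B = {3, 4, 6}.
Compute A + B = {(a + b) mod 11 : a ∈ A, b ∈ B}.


Work in Z/11Z: reduce every sum a + b modulo 11.
Enumerate all 15 pairs:
a = 0: 0+3=3, 0+4=4, 0+6=6
a = 3: 3+3=6, 3+4=7, 3+6=9
a = 6: 6+3=9, 6+4=10, 6+6=1
a = 7: 7+3=10, 7+4=0, 7+6=2
a = 10: 10+3=2, 10+4=3, 10+6=5
Distinct residues collected: {0, 1, 2, 3, 4, 5, 6, 7, 9, 10}
|A + B| = 10 (out of 11 total residues).

A + B = {0, 1, 2, 3, 4, 5, 6, 7, 9, 10}


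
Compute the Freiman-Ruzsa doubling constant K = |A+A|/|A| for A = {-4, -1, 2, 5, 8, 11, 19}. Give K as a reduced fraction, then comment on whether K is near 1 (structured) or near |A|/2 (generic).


|A| = 7.
Compute A + A by enumerating all 49 pairs.
A + A = {-8, -5, -2, 1, 4, 7, 10, 13, 15, 16, 18, 19, 21, 22, 24, 27, 30, 38}, so |A + A| = 18.
K = |A + A| / |A| = 18/7 (already in lowest terms) ≈ 2.5714.
Reference: AP of size 7 gives K = 13/7 ≈ 1.8571; a fully generic set of size 7 gives K ≈ 4.0000.

|A| = 7, |A + A| = 18, K = 18/7.


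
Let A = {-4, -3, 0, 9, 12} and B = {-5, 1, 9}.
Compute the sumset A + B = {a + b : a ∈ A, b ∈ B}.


A + B = {a + b : a ∈ A, b ∈ B}.
Enumerate all |A|·|B| = 5·3 = 15 pairs (a, b) and collect distinct sums.
a = -4: -4+-5=-9, -4+1=-3, -4+9=5
a = -3: -3+-5=-8, -3+1=-2, -3+9=6
a = 0: 0+-5=-5, 0+1=1, 0+9=9
a = 9: 9+-5=4, 9+1=10, 9+9=18
a = 12: 12+-5=7, 12+1=13, 12+9=21
Collecting distinct sums: A + B = {-9, -8, -5, -3, -2, 1, 4, 5, 6, 7, 9, 10, 13, 18, 21}
|A + B| = 15

A + B = {-9, -8, -5, -3, -2, 1, 4, 5, 6, 7, 9, 10, 13, 18, 21}


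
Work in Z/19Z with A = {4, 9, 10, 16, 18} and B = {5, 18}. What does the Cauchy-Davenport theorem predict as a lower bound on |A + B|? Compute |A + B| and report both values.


Cauchy-Davenport: |A + B| ≥ min(p, |A| + |B| - 1) for A, B nonempty in Z/pZ.
|A| = 5, |B| = 2, p = 19.
CD lower bound = min(19, 5 + 2 - 1) = min(19, 6) = 6.
Compute A + B mod 19 directly:
a = 4: 4+5=9, 4+18=3
a = 9: 9+5=14, 9+18=8
a = 10: 10+5=15, 10+18=9
a = 16: 16+5=2, 16+18=15
a = 18: 18+5=4, 18+18=17
A + B = {2, 3, 4, 8, 9, 14, 15, 17}, so |A + B| = 8.
Verify: 8 ≥ 6? Yes ✓.

CD lower bound = 6, actual |A + B| = 8.


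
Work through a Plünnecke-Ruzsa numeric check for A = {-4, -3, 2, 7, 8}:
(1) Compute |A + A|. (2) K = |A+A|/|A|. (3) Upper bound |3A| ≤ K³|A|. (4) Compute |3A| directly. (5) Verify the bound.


|A| = 5.
Step 1: Compute A + A by enumerating all 25 pairs.
A + A = {-8, -7, -6, -2, -1, 3, 4, 5, 9, 10, 14, 15, 16}, so |A + A| = 13.
Step 2: Doubling constant K = |A + A|/|A| = 13/5 = 13/5 ≈ 2.6000.
Step 3: Plünnecke-Ruzsa gives |3A| ≤ K³·|A| = (2.6000)³ · 5 ≈ 87.8800.
Step 4: Compute 3A = A + A + A directly by enumerating all triples (a,b,c) ∈ A³; |3A| = 25.
Step 5: Check 25 ≤ 87.8800? Yes ✓.

K = 13/5, Plünnecke-Ruzsa bound K³|A| ≈ 87.8800, |3A| = 25, inequality holds.


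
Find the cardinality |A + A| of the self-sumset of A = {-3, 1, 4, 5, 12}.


A + A = {a + a' : a, a' ∈ A}; |A| = 5.
General bounds: 2|A| - 1 ≤ |A + A| ≤ |A|(|A|+1)/2, i.e. 9 ≤ |A + A| ≤ 15.
Lower bound 2|A|-1 is attained iff A is an arithmetic progression.
Enumerate sums a + a' for a ≤ a' (symmetric, so this suffices):
a = -3: -3+-3=-6, -3+1=-2, -3+4=1, -3+5=2, -3+12=9
a = 1: 1+1=2, 1+4=5, 1+5=6, 1+12=13
a = 4: 4+4=8, 4+5=9, 4+12=16
a = 5: 5+5=10, 5+12=17
a = 12: 12+12=24
Distinct sums: {-6, -2, 1, 2, 5, 6, 8, 9, 10, 13, 16, 17, 24}
|A + A| = 13

|A + A| = 13


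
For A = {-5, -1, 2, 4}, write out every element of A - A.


A - A = {a - a' : a, a' ∈ A}.
Compute a - a' for each ordered pair (a, a'):
a = -5: -5--5=0, -5--1=-4, -5-2=-7, -5-4=-9
a = -1: -1--5=4, -1--1=0, -1-2=-3, -1-4=-5
a = 2: 2--5=7, 2--1=3, 2-2=0, 2-4=-2
a = 4: 4--5=9, 4--1=5, 4-2=2, 4-4=0
Collecting distinct values (and noting 0 appears from a-a):
A - A = {-9, -7, -5, -4, -3, -2, 0, 2, 3, 4, 5, 7, 9}
|A - A| = 13

A - A = {-9, -7, -5, -4, -3, -2, 0, 2, 3, 4, 5, 7, 9}


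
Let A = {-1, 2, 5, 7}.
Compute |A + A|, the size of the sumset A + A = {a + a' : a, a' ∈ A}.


A + A = {a + a' : a, a' ∈ A}; |A| = 4.
General bounds: 2|A| - 1 ≤ |A + A| ≤ |A|(|A|+1)/2, i.e. 7 ≤ |A + A| ≤ 10.
Lower bound 2|A|-1 is attained iff A is an arithmetic progression.
Enumerate sums a + a' for a ≤ a' (symmetric, so this suffices):
a = -1: -1+-1=-2, -1+2=1, -1+5=4, -1+7=6
a = 2: 2+2=4, 2+5=7, 2+7=9
a = 5: 5+5=10, 5+7=12
a = 7: 7+7=14
Distinct sums: {-2, 1, 4, 6, 7, 9, 10, 12, 14}
|A + A| = 9

|A + A| = 9


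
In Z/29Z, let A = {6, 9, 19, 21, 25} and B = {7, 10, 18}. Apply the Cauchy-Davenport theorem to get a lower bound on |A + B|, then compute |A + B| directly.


Cauchy-Davenport: |A + B| ≥ min(p, |A| + |B| - 1) for A, B nonempty in Z/pZ.
|A| = 5, |B| = 3, p = 29.
CD lower bound = min(29, 5 + 3 - 1) = min(29, 7) = 7.
Compute A + B mod 29 directly:
a = 6: 6+7=13, 6+10=16, 6+18=24
a = 9: 9+7=16, 9+10=19, 9+18=27
a = 19: 19+7=26, 19+10=0, 19+18=8
a = 21: 21+7=28, 21+10=2, 21+18=10
a = 25: 25+7=3, 25+10=6, 25+18=14
A + B = {0, 2, 3, 6, 8, 10, 13, 14, 16, 19, 24, 26, 27, 28}, so |A + B| = 14.
Verify: 14 ≥ 7? Yes ✓.

CD lower bound = 7, actual |A + B| = 14.


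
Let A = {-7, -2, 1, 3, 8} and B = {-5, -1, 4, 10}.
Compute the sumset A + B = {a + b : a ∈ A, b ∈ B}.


A + B = {a + b : a ∈ A, b ∈ B}.
Enumerate all |A|·|B| = 5·4 = 20 pairs (a, b) and collect distinct sums.
a = -7: -7+-5=-12, -7+-1=-8, -7+4=-3, -7+10=3
a = -2: -2+-5=-7, -2+-1=-3, -2+4=2, -2+10=8
a = 1: 1+-5=-4, 1+-1=0, 1+4=5, 1+10=11
a = 3: 3+-5=-2, 3+-1=2, 3+4=7, 3+10=13
a = 8: 8+-5=3, 8+-1=7, 8+4=12, 8+10=18
Collecting distinct sums: A + B = {-12, -8, -7, -4, -3, -2, 0, 2, 3, 5, 7, 8, 11, 12, 13, 18}
|A + B| = 16

A + B = {-12, -8, -7, -4, -3, -2, 0, 2, 3, 5, 7, 8, 11, 12, 13, 18}


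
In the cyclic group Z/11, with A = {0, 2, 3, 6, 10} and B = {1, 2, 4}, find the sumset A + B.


Work in Z/11Z: reduce every sum a + b modulo 11.
Enumerate all 15 pairs:
a = 0: 0+1=1, 0+2=2, 0+4=4
a = 2: 2+1=3, 2+2=4, 2+4=6
a = 3: 3+1=4, 3+2=5, 3+4=7
a = 6: 6+1=7, 6+2=8, 6+4=10
a = 10: 10+1=0, 10+2=1, 10+4=3
Distinct residues collected: {0, 1, 2, 3, 4, 5, 6, 7, 8, 10}
|A + B| = 10 (out of 11 total residues).

A + B = {0, 1, 2, 3, 4, 5, 6, 7, 8, 10}


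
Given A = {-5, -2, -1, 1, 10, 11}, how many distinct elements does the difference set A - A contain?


A - A = {a - a' : a, a' ∈ A}; |A| = 6.
Bounds: 2|A|-1 ≤ |A - A| ≤ |A|² - |A| + 1, i.e. 11 ≤ |A - A| ≤ 31.
Note: 0 ∈ A - A always (from a - a). The set is symmetric: if d ∈ A - A then -d ∈ A - A.
Enumerate nonzero differences d = a - a' with a > a' (then include -d):
Positive differences: {1, 2, 3, 4, 6, 9, 10, 11, 12, 13, 15, 16}
Full difference set: {0} ∪ (positive diffs) ∪ (negative diffs).
|A - A| = 1 + 2·12 = 25 (matches direct enumeration: 25).

|A - A| = 25


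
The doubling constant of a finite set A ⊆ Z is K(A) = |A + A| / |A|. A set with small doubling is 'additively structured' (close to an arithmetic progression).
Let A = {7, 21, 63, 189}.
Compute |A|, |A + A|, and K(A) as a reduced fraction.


|A| = 4.
Compute A + A by enumerating all 16 pairs.
A + A = {14, 28, 42, 70, 84, 126, 196, 210, 252, 378}, so |A + A| = 10.
K = |A + A| / |A| = 10/4 = 5/2 ≈ 2.5000.
Reference: AP of size 4 gives K = 7/4 ≈ 1.7500; a fully generic set of size 4 gives K ≈ 2.5000.

|A| = 4, |A + A| = 10, K = 10/4 = 5/2.


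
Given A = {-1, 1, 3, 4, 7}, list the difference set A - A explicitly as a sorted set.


A - A = {a - a' : a, a' ∈ A}.
Compute a - a' for each ordered pair (a, a'):
a = -1: -1--1=0, -1-1=-2, -1-3=-4, -1-4=-5, -1-7=-8
a = 1: 1--1=2, 1-1=0, 1-3=-2, 1-4=-3, 1-7=-6
a = 3: 3--1=4, 3-1=2, 3-3=0, 3-4=-1, 3-7=-4
a = 4: 4--1=5, 4-1=3, 4-3=1, 4-4=0, 4-7=-3
a = 7: 7--1=8, 7-1=6, 7-3=4, 7-4=3, 7-7=0
Collecting distinct values (and noting 0 appears from a-a):
A - A = {-8, -6, -5, -4, -3, -2, -1, 0, 1, 2, 3, 4, 5, 6, 8}
|A - A| = 15

A - A = {-8, -6, -5, -4, -3, -2, -1, 0, 1, 2, 3, 4, 5, 6, 8}


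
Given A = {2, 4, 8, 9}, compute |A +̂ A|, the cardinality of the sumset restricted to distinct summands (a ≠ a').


Restricted sumset: A +̂ A = {a + a' : a ∈ A, a' ∈ A, a ≠ a'}.
Equivalently, take A + A and drop any sum 2a that is achievable ONLY as a + a for a ∈ A (i.e. sums representable only with equal summands).
Enumerate pairs (a, a') with a < a' (symmetric, so each unordered pair gives one sum; this covers all a ≠ a'):
  2 + 4 = 6
  2 + 8 = 10
  2 + 9 = 11
  4 + 8 = 12
  4 + 9 = 13
  8 + 9 = 17
Collected distinct sums: {6, 10, 11, 12, 13, 17}
|A +̂ A| = 6
(Reference bound: |A +̂ A| ≥ 2|A| - 3 for |A| ≥ 2, with |A| = 4 giving ≥ 5.)

|A +̂ A| = 6


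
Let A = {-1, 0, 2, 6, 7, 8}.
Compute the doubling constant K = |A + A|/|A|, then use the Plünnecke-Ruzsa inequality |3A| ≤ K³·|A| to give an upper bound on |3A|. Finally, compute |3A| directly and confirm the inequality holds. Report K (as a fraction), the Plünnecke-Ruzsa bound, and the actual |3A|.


|A| = 6.
Step 1: Compute A + A by enumerating all 36 pairs.
A + A = {-2, -1, 0, 1, 2, 4, 5, 6, 7, 8, 9, 10, 12, 13, 14, 15, 16}, so |A + A| = 17.
Step 2: Doubling constant K = |A + A|/|A| = 17/6 = 17/6 ≈ 2.8333.
Step 3: Plünnecke-Ruzsa gives |3A| ≤ K³·|A| = (2.8333)³ · 6 ≈ 136.4722.
Step 4: Compute 3A = A + A + A directly by enumerating all triples (a,b,c) ∈ A³; |3A| = 28.
Step 5: Check 28 ≤ 136.4722? Yes ✓.

K = 17/6, Plünnecke-Ruzsa bound K³|A| ≈ 136.4722, |3A| = 28, inequality holds.


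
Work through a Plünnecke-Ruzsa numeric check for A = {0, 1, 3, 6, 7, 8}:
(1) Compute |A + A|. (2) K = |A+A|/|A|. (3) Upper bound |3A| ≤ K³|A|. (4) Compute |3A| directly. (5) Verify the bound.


|A| = 6.
Step 1: Compute A + A by enumerating all 36 pairs.
A + A = {0, 1, 2, 3, 4, 6, 7, 8, 9, 10, 11, 12, 13, 14, 15, 16}, so |A + A| = 16.
Step 2: Doubling constant K = |A + A|/|A| = 16/6 = 16/6 ≈ 2.6667.
Step 3: Plünnecke-Ruzsa gives |3A| ≤ K³·|A| = (2.6667)³ · 6 ≈ 113.7778.
Step 4: Compute 3A = A + A + A directly by enumerating all triples (a,b,c) ∈ A³; |3A| = 25.
Step 5: Check 25 ≤ 113.7778? Yes ✓.

K = 16/6, Plünnecke-Ruzsa bound K³|A| ≈ 113.7778, |3A| = 25, inequality holds.


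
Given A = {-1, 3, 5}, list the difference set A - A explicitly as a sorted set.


A - A = {a - a' : a, a' ∈ A}.
Compute a - a' for each ordered pair (a, a'):
a = -1: -1--1=0, -1-3=-4, -1-5=-6
a = 3: 3--1=4, 3-3=0, 3-5=-2
a = 5: 5--1=6, 5-3=2, 5-5=0
Collecting distinct values (and noting 0 appears from a-a):
A - A = {-6, -4, -2, 0, 2, 4, 6}
|A - A| = 7

A - A = {-6, -4, -2, 0, 2, 4, 6}


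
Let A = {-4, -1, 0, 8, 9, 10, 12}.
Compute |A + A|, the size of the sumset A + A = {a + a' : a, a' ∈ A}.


A + A = {a + a' : a, a' ∈ A}; |A| = 7.
General bounds: 2|A| - 1 ≤ |A + A| ≤ |A|(|A|+1)/2, i.e. 13 ≤ |A + A| ≤ 28.
Lower bound 2|A|-1 is attained iff A is an arithmetic progression.
Enumerate sums a + a' for a ≤ a' (symmetric, so this suffices):
a = -4: -4+-4=-8, -4+-1=-5, -4+0=-4, -4+8=4, -4+9=5, -4+10=6, -4+12=8
a = -1: -1+-1=-2, -1+0=-1, -1+8=7, -1+9=8, -1+10=9, -1+12=11
a = 0: 0+0=0, 0+8=8, 0+9=9, 0+10=10, 0+12=12
a = 8: 8+8=16, 8+9=17, 8+10=18, 8+12=20
a = 9: 9+9=18, 9+10=19, 9+12=21
a = 10: 10+10=20, 10+12=22
a = 12: 12+12=24
Distinct sums: {-8, -5, -4, -2, -1, 0, 4, 5, 6, 7, 8, 9, 10, 11, 12, 16, 17, 18, 19, 20, 21, 22, 24}
|A + A| = 23

|A + A| = 23


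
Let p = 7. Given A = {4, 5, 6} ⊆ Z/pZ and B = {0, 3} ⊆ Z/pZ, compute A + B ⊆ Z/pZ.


Work in Z/7Z: reduce every sum a + b modulo 7.
Enumerate all 6 pairs:
a = 4: 4+0=4, 4+3=0
a = 5: 5+0=5, 5+3=1
a = 6: 6+0=6, 6+3=2
Distinct residues collected: {0, 1, 2, 4, 5, 6}
|A + B| = 6 (out of 7 total residues).

A + B = {0, 1, 2, 4, 5, 6}


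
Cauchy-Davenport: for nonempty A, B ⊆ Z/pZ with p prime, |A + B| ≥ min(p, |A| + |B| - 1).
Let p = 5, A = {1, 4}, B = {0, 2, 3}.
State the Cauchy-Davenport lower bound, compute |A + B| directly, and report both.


Cauchy-Davenport: |A + B| ≥ min(p, |A| + |B| - 1) for A, B nonempty in Z/pZ.
|A| = 2, |B| = 3, p = 5.
CD lower bound = min(5, 2 + 3 - 1) = min(5, 4) = 4.
Compute A + B mod 5 directly:
a = 1: 1+0=1, 1+2=3, 1+3=4
a = 4: 4+0=4, 4+2=1, 4+3=2
A + B = {1, 2, 3, 4}, so |A + B| = 4.
Verify: 4 ≥ 4? Yes ✓.

CD lower bound = 4, actual |A + B| = 4.


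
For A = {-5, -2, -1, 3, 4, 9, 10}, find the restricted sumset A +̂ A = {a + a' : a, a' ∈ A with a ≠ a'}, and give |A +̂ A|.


Restricted sumset: A +̂ A = {a + a' : a ∈ A, a' ∈ A, a ≠ a'}.
Equivalently, take A + A and drop any sum 2a that is achievable ONLY as a + a for a ∈ A (i.e. sums representable only with equal summands).
Enumerate pairs (a, a') with a < a' (symmetric, so each unordered pair gives one sum; this covers all a ≠ a'):
  -5 + -2 = -7
  -5 + -1 = -6
  -5 + 3 = -2
  -5 + 4 = -1
  -5 + 9 = 4
  -5 + 10 = 5
  -2 + -1 = -3
  -2 + 3 = 1
  -2 + 4 = 2
  -2 + 9 = 7
  -2 + 10 = 8
  -1 + 3 = 2
  -1 + 4 = 3
  -1 + 9 = 8
  -1 + 10 = 9
  3 + 4 = 7
  3 + 9 = 12
  3 + 10 = 13
  4 + 9 = 13
  4 + 10 = 14
  9 + 10 = 19
Collected distinct sums: {-7, -6, -3, -2, -1, 1, 2, 3, 4, 5, 7, 8, 9, 12, 13, 14, 19}
|A +̂ A| = 17
(Reference bound: |A +̂ A| ≥ 2|A| - 3 for |A| ≥ 2, with |A| = 7 giving ≥ 11.)

|A +̂ A| = 17


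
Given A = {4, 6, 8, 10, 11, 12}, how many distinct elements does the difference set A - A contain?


A - A = {a - a' : a, a' ∈ A}; |A| = 6.
Bounds: 2|A|-1 ≤ |A - A| ≤ |A|² - |A| + 1, i.e. 11 ≤ |A - A| ≤ 31.
Note: 0 ∈ A - A always (from a - a). The set is symmetric: if d ∈ A - A then -d ∈ A - A.
Enumerate nonzero differences d = a - a' with a > a' (then include -d):
Positive differences: {1, 2, 3, 4, 5, 6, 7, 8}
Full difference set: {0} ∪ (positive diffs) ∪ (negative diffs).
|A - A| = 1 + 2·8 = 17 (matches direct enumeration: 17).

|A - A| = 17


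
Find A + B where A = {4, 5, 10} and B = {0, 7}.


A + B = {a + b : a ∈ A, b ∈ B}.
Enumerate all |A|·|B| = 3·2 = 6 pairs (a, b) and collect distinct sums.
a = 4: 4+0=4, 4+7=11
a = 5: 5+0=5, 5+7=12
a = 10: 10+0=10, 10+7=17
Collecting distinct sums: A + B = {4, 5, 10, 11, 12, 17}
|A + B| = 6

A + B = {4, 5, 10, 11, 12, 17}


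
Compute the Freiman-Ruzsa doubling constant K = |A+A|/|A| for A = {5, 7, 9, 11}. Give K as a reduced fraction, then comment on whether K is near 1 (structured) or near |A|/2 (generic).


|A| = 4.
Compute A + A by enumerating all 16 pairs.
A + A = {10, 12, 14, 16, 18, 20, 22}, so |A + A| = 7.
K = |A + A| / |A| = 7/4 (already in lowest terms) ≈ 1.7500.
Reference: AP of size 4 gives K = 7/4 ≈ 1.7500; a fully generic set of size 4 gives K ≈ 2.5000.

|A| = 4, |A + A| = 7, K = 7/4.


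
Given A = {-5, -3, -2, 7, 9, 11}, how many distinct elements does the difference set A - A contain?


A - A = {a - a' : a, a' ∈ A}; |A| = 6.
Bounds: 2|A|-1 ≤ |A - A| ≤ |A|² - |A| + 1, i.e. 11 ≤ |A - A| ≤ 31.
Note: 0 ∈ A - A always (from a - a). The set is symmetric: if d ∈ A - A then -d ∈ A - A.
Enumerate nonzero differences d = a - a' with a > a' (then include -d):
Positive differences: {1, 2, 3, 4, 9, 10, 11, 12, 13, 14, 16}
Full difference set: {0} ∪ (positive diffs) ∪ (negative diffs).
|A - A| = 1 + 2·11 = 23 (matches direct enumeration: 23).

|A - A| = 23


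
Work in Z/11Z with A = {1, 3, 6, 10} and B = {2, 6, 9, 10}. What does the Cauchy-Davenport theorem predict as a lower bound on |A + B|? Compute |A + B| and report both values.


Cauchy-Davenport: |A + B| ≥ min(p, |A| + |B| - 1) for A, B nonempty in Z/pZ.
|A| = 4, |B| = 4, p = 11.
CD lower bound = min(11, 4 + 4 - 1) = min(11, 7) = 7.
Compute A + B mod 11 directly:
a = 1: 1+2=3, 1+6=7, 1+9=10, 1+10=0
a = 3: 3+2=5, 3+6=9, 3+9=1, 3+10=2
a = 6: 6+2=8, 6+6=1, 6+9=4, 6+10=5
a = 10: 10+2=1, 10+6=5, 10+9=8, 10+10=9
A + B = {0, 1, 2, 3, 4, 5, 7, 8, 9, 10}, so |A + B| = 10.
Verify: 10 ≥ 7? Yes ✓.

CD lower bound = 7, actual |A + B| = 10.


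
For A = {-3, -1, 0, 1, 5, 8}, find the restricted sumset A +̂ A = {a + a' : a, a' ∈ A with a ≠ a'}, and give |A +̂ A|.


Restricted sumset: A +̂ A = {a + a' : a ∈ A, a' ∈ A, a ≠ a'}.
Equivalently, take A + A and drop any sum 2a that is achievable ONLY as a + a for a ∈ A (i.e. sums representable only with equal summands).
Enumerate pairs (a, a') with a < a' (symmetric, so each unordered pair gives one sum; this covers all a ≠ a'):
  -3 + -1 = -4
  -3 + 0 = -3
  -3 + 1 = -2
  -3 + 5 = 2
  -3 + 8 = 5
  -1 + 0 = -1
  -1 + 1 = 0
  -1 + 5 = 4
  -1 + 8 = 7
  0 + 1 = 1
  0 + 5 = 5
  0 + 8 = 8
  1 + 5 = 6
  1 + 8 = 9
  5 + 8 = 13
Collected distinct sums: {-4, -3, -2, -1, 0, 1, 2, 4, 5, 6, 7, 8, 9, 13}
|A +̂ A| = 14
(Reference bound: |A +̂ A| ≥ 2|A| - 3 for |A| ≥ 2, with |A| = 6 giving ≥ 9.)

|A +̂ A| = 14


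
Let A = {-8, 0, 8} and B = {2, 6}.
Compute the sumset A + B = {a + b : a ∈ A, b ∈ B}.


A + B = {a + b : a ∈ A, b ∈ B}.
Enumerate all |A|·|B| = 3·2 = 6 pairs (a, b) and collect distinct sums.
a = -8: -8+2=-6, -8+6=-2
a = 0: 0+2=2, 0+6=6
a = 8: 8+2=10, 8+6=14
Collecting distinct sums: A + B = {-6, -2, 2, 6, 10, 14}
|A + B| = 6

A + B = {-6, -2, 2, 6, 10, 14}


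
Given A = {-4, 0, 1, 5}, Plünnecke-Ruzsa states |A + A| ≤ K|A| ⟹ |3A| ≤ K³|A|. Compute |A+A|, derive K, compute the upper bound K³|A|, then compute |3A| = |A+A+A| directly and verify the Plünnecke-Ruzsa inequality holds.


|A| = 4.
Step 1: Compute A + A by enumerating all 16 pairs.
A + A = {-8, -4, -3, 0, 1, 2, 5, 6, 10}, so |A + A| = 9.
Step 2: Doubling constant K = |A + A|/|A| = 9/4 = 9/4 ≈ 2.2500.
Step 3: Plünnecke-Ruzsa gives |3A| ≤ K³·|A| = (2.2500)³ · 4 ≈ 45.5625.
Step 4: Compute 3A = A + A + A directly by enumerating all triples (a,b,c) ∈ A³; |3A| = 16.
Step 5: Check 16 ≤ 45.5625? Yes ✓.

K = 9/4, Plünnecke-Ruzsa bound K³|A| ≈ 45.5625, |3A| = 16, inequality holds.


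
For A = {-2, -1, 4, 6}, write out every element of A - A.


A - A = {a - a' : a, a' ∈ A}.
Compute a - a' for each ordered pair (a, a'):
a = -2: -2--2=0, -2--1=-1, -2-4=-6, -2-6=-8
a = -1: -1--2=1, -1--1=0, -1-4=-5, -1-6=-7
a = 4: 4--2=6, 4--1=5, 4-4=0, 4-6=-2
a = 6: 6--2=8, 6--1=7, 6-4=2, 6-6=0
Collecting distinct values (and noting 0 appears from a-a):
A - A = {-8, -7, -6, -5, -2, -1, 0, 1, 2, 5, 6, 7, 8}
|A - A| = 13

A - A = {-8, -7, -6, -5, -2, -1, 0, 1, 2, 5, 6, 7, 8}


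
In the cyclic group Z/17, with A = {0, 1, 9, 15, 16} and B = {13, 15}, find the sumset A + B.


Work in Z/17Z: reduce every sum a + b modulo 17.
Enumerate all 10 pairs:
a = 0: 0+13=13, 0+15=15
a = 1: 1+13=14, 1+15=16
a = 9: 9+13=5, 9+15=7
a = 15: 15+13=11, 15+15=13
a = 16: 16+13=12, 16+15=14
Distinct residues collected: {5, 7, 11, 12, 13, 14, 15, 16}
|A + B| = 8 (out of 17 total residues).

A + B = {5, 7, 11, 12, 13, 14, 15, 16}


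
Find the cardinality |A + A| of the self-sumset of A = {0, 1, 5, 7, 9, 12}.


A + A = {a + a' : a, a' ∈ A}; |A| = 6.
General bounds: 2|A| - 1 ≤ |A + A| ≤ |A|(|A|+1)/2, i.e. 11 ≤ |A + A| ≤ 21.
Lower bound 2|A|-1 is attained iff A is an arithmetic progression.
Enumerate sums a + a' for a ≤ a' (symmetric, so this suffices):
a = 0: 0+0=0, 0+1=1, 0+5=5, 0+7=7, 0+9=9, 0+12=12
a = 1: 1+1=2, 1+5=6, 1+7=8, 1+9=10, 1+12=13
a = 5: 5+5=10, 5+7=12, 5+9=14, 5+12=17
a = 7: 7+7=14, 7+9=16, 7+12=19
a = 9: 9+9=18, 9+12=21
a = 12: 12+12=24
Distinct sums: {0, 1, 2, 5, 6, 7, 8, 9, 10, 12, 13, 14, 16, 17, 18, 19, 21, 24}
|A + A| = 18

|A + A| = 18


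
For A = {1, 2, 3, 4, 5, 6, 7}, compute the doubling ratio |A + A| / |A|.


|A| = 7.
Compute A + A by enumerating all 49 pairs.
A + A = {2, 3, 4, 5, 6, 7, 8, 9, 10, 11, 12, 13, 14}, so |A + A| = 13.
K = |A + A| / |A| = 13/7 (already in lowest terms) ≈ 1.8571.
Reference: AP of size 7 gives K = 13/7 ≈ 1.8571; a fully generic set of size 7 gives K ≈ 4.0000.

|A| = 7, |A + A| = 13, K = 13/7.


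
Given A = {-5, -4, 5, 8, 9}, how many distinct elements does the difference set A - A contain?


A - A = {a - a' : a, a' ∈ A}; |A| = 5.
Bounds: 2|A|-1 ≤ |A - A| ≤ |A|² - |A| + 1, i.e. 9 ≤ |A - A| ≤ 21.
Note: 0 ∈ A - A always (from a - a). The set is symmetric: if d ∈ A - A then -d ∈ A - A.
Enumerate nonzero differences d = a - a' with a > a' (then include -d):
Positive differences: {1, 3, 4, 9, 10, 12, 13, 14}
Full difference set: {0} ∪ (positive diffs) ∪ (negative diffs).
|A - A| = 1 + 2·8 = 17 (matches direct enumeration: 17).

|A - A| = 17


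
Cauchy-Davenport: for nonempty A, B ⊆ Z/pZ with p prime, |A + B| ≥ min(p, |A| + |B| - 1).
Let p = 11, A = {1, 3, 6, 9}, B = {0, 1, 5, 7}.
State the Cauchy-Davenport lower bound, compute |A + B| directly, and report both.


Cauchy-Davenport: |A + B| ≥ min(p, |A| + |B| - 1) for A, B nonempty in Z/pZ.
|A| = 4, |B| = 4, p = 11.
CD lower bound = min(11, 4 + 4 - 1) = min(11, 7) = 7.
Compute A + B mod 11 directly:
a = 1: 1+0=1, 1+1=2, 1+5=6, 1+7=8
a = 3: 3+0=3, 3+1=4, 3+5=8, 3+7=10
a = 6: 6+0=6, 6+1=7, 6+5=0, 6+7=2
a = 9: 9+0=9, 9+1=10, 9+5=3, 9+7=5
A + B = {0, 1, 2, 3, 4, 5, 6, 7, 8, 9, 10}, so |A + B| = 11.
Verify: 11 ≥ 7? Yes ✓.

CD lower bound = 7, actual |A + B| = 11.


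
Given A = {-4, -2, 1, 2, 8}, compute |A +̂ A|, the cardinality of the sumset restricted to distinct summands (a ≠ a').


Restricted sumset: A +̂ A = {a + a' : a ∈ A, a' ∈ A, a ≠ a'}.
Equivalently, take A + A and drop any sum 2a that is achievable ONLY as a + a for a ∈ A (i.e. sums representable only with equal summands).
Enumerate pairs (a, a') with a < a' (symmetric, so each unordered pair gives one sum; this covers all a ≠ a'):
  -4 + -2 = -6
  -4 + 1 = -3
  -4 + 2 = -2
  -4 + 8 = 4
  -2 + 1 = -1
  -2 + 2 = 0
  -2 + 8 = 6
  1 + 2 = 3
  1 + 8 = 9
  2 + 8 = 10
Collected distinct sums: {-6, -3, -2, -1, 0, 3, 4, 6, 9, 10}
|A +̂ A| = 10
(Reference bound: |A +̂ A| ≥ 2|A| - 3 for |A| ≥ 2, with |A| = 5 giving ≥ 7.)

|A +̂ A| = 10


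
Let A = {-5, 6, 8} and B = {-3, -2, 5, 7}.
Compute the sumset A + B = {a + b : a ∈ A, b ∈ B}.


A + B = {a + b : a ∈ A, b ∈ B}.
Enumerate all |A|·|B| = 3·4 = 12 pairs (a, b) and collect distinct sums.
a = -5: -5+-3=-8, -5+-2=-7, -5+5=0, -5+7=2
a = 6: 6+-3=3, 6+-2=4, 6+5=11, 6+7=13
a = 8: 8+-3=5, 8+-2=6, 8+5=13, 8+7=15
Collecting distinct sums: A + B = {-8, -7, 0, 2, 3, 4, 5, 6, 11, 13, 15}
|A + B| = 11

A + B = {-8, -7, 0, 2, 3, 4, 5, 6, 11, 13, 15}


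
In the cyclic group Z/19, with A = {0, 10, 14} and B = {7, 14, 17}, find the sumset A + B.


Work in Z/19Z: reduce every sum a + b modulo 19.
Enumerate all 9 pairs:
a = 0: 0+7=7, 0+14=14, 0+17=17
a = 10: 10+7=17, 10+14=5, 10+17=8
a = 14: 14+7=2, 14+14=9, 14+17=12
Distinct residues collected: {2, 5, 7, 8, 9, 12, 14, 17}
|A + B| = 8 (out of 19 total residues).

A + B = {2, 5, 7, 8, 9, 12, 14, 17}


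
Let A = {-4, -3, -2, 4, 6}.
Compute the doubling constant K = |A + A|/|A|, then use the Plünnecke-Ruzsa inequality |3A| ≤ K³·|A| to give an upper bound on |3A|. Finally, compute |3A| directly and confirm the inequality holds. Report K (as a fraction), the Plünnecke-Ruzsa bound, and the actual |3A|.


|A| = 5.
Step 1: Compute A + A by enumerating all 25 pairs.
A + A = {-8, -7, -6, -5, -4, 0, 1, 2, 3, 4, 8, 10, 12}, so |A + A| = 13.
Step 2: Doubling constant K = |A + A|/|A| = 13/5 = 13/5 ≈ 2.6000.
Step 3: Plünnecke-Ruzsa gives |3A| ≤ K³·|A| = (2.6000)³ · 5 ≈ 87.8800.
Step 4: Compute 3A = A + A + A directly by enumerating all triples (a,b,c) ∈ A³; |3A| = 25.
Step 5: Check 25 ≤ 87.8800? Yes ✓.

K = 13/5, Plünnecke-Ruzsa bound K³|A| ≈ 87.8800, |3A| = 25, inequality holds.


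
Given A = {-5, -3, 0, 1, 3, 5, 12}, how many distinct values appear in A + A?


A + A = {a + a' : a, a' ∈ A}; |A| = 7.
General bounds: 2|A| - 1 ≤ |A + A| ≤ |A|(|A|+1)/2, i.e. 13 ≤ |A + A| ≤ 28.
Lower bound 2|A|-1 is attained iff A is an arithmetic progression.
Enumerate sums a + a' for a ≤ a' (symmetric, so this suffices):
a = -5: -5+-5=-10, -5+-3=-8, -5+0=-5, -5+1=-4, -5+3=-2, -5+5=0, -5+12=7
a = -3: -3+-3=-6, -3+0=-3, -3+1=-2, -3+3=0, -3+5=2, -3+12=9
a = 0: 0+0=0, 0+1=1, 0+3=3, 0+5=5, 0+12=12
a = 1: 1+1=2, 1+3=4, 1+5=6, 1+12=13
a = 3: 3+3=6, 3+5=8, 3+12=15
a = 5: 5+5=10, 5+12=17
a = 12: 12+12=24
Distinct sums: {-10, -8, -6, -5, -4, -3, -2, 0, 1, 2, 3, 4, 5, 6, 7, 8, 9, 10, 12, 13, 15, 17, 24}
|A + A| = 23

|A + A| = 23


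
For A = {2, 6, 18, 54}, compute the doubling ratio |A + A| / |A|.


|A| = 4.
Compute A + A by enumerating all 16 pairs.
A + A = {4, 8, 12, 20, 24, 36, 56, 60, 72, 108}, so |A + A| = 10.
K = |A + A| / |A| = 10/4 = 5/2 ≈ 2.5000.
Reference: AP of size 4 gives K = 7/4 ≈ 1.7500; a fully generic set of size 4 gives K ≈ 2.5000.

|A| = 4, |A + A| = 10, K = 10/4 = 5/2.


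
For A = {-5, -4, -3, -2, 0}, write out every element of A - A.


A - A = {a - a' : a, a' ∈ A}.
Compute a - a' for each ordered pair (a, a'):
a = -5: -5--5=0, -5--4=-1, -5--3=-2, -5--2=-3, -5-0=-5
a = -4: -4--5=1, -4--4=0, -4--3=-1, -4--2=-2, -4-0=-4
a = -3: -3--5=2, -3--4=1, -3--3=0, -3--2=-1, -3-0=-3
a = -2: -2--5=3, -2--4=2, -2--3=1, -2--2=0, -2-0=-2
a = 0: 0--5=5, 0--4=4, 0--3=3, 0--2=2, 0-0=0
Collecting distinct values (and noting 0 appears from a-a):
A - A = {-5, -4, -3, -2, -1, 0, 1, 2, 3, 4, 5}
|A - A| = 11

A - A = {-5, -4, -3, -2, -1, 0, 1, 2, 3, 4, 5}


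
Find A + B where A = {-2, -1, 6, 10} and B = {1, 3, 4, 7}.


A + B = {a + b : a ∈ A, b ∈ B}.
Enumerate all |A|·|B| = 4·4 = 16 pairs (a, b) and collect distinct sums.
a = -2: -2+1=-1, -2+3=1, -2+4=2, -2+7=5
a = -1: -1+1=0, -1+3=2, -1+4=3, -1+7=6
a = 6: 6+1=7, 6+3=9, 6+4=10, 6+7=13
a = 10: 10+1=11, 10+3=13, 10+4=14, 10+7=17
Collecting distinct sums: A + B = {-1, 0, 1, 2, 3, 5, 6, 7, 9, 10, 11, 13, 14, 17}
|A + B| = 14

A + B = {-1, 0, 1, 2, 3, 5, 6, 7, 9, 10, 11, 13, 14, 17}


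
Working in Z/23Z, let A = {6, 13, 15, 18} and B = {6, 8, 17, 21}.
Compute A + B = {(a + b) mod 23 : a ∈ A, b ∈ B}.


Work in Z/23Z: reduce every sum a + b modulo 23.
Enumerate all 16 pairs:
a = 6: 6+6=12, 6+8=14, 6+17=0, 6+21=4
a = 13: 13+6=19, 13+8=21, 13+17=7, 13+21=11
a = 15: 15+6=21, 15+8=0, 15+17=9, 15+21=13
a = 18: 18+6=1, 18+8=3, 18+17=12, 18+21=16
Distinct residues collected: {0, 1, 3, 4, 7, 9, 11, 12, 13, 14, 16, 19, 21}
|A + B| = 13 (out of 23 total residues).

A + B = {0, 1, 3, 4, 7, 9, 11, 12, 13, 14, 16, 19, 21}


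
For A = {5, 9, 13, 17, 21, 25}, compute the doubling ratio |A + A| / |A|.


|A| = 6.
Compute A + A by enumerating all 36 pairs.
A + A = {10, 14, 18, 22, 26, 30, 34, 38, 42, 46, 50}, so |A + A| = 11.
K = |A + A| / |A| = 11/6 (already in lowest terms) ≈ 1.8333.
Reference: AP of size 6 gives K = 11/6 ≈ 1.8333; a fully generic set of size 6 gives K ≈ 3.5000.

|A| = 6, |A + A| = 11, K = 11/6.


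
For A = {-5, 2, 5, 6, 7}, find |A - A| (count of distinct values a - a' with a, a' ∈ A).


A - A = {a - a' : a, a' ∈ A}; |A| = 5.
Bounds: 2|A|-1 ≤ |A - A| ≤ |A|² - |A| + 1, i.e. 9 ≤ |A - A| ≤ 21.
Note: 0 ∈ A - A always (from a - a). The set is symmetric: if d ∈ A - A then -d ∈ A - A.
Enumerate nonzero differences d = a - a' with a > a' (then include -d):
Positive differences: {1, 2, 3, 4, 5, 7, 10, 11, 12}
Full difference set: {0} ∪ (positive diffs) ∪ (negative diffs).
|A - A| = 1 + 2·9 = 19 (matches direct enumeration: 19).

|A - A| = 19


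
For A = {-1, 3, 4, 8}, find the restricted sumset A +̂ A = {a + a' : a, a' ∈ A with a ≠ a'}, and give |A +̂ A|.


Restricted sumset: A +̂ A = {a + a' : a ∈ A, a' ∈ A, a ≠ a'}.
Equivalently, take A + A and drop any sum 2a that is achievable ONLY as a + a for a ∈ A (i.e. sums representable only with equal summands).
Enumerate pairs (a, a') with a < a' (symmetric, so each unordered pair gives one sum; this covers all a ≠ a'):
  -1 + 3 = 2
  -1 + 4 = 3
  -1 + 8 = 7
  3 + 4 = 7
  3 + 8 = 11
  4 + 8 = 12
Collected distinct sums: {2, 3, 7, 11, 12}
|A +̂ A| = 5
(Reference bound: |A +̂ A| ≥ 2|A| - 3 for |A| ≥ 2, with |A| = 4 giving ≥ 5.)

|A +̂ A| = 5


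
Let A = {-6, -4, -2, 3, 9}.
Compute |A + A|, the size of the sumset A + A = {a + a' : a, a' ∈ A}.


A + A = {a + a' : a, a' ∈ A}; |A| = 5.
General bounds: 2|A| - 1 ≤ |A + A| ≤ |A|(|A|+1)/2, i.e. 9 ≤ |A + A| ≤ 15.
Lower bound 2|A|-1 is attained iff A is an arithmetic progression.
Enumerate sums a + a' for a ≤ a' (symmetric, so this suffices):
a = -6: -6+-6=-12, -6+-4=-10, -6+-2=-8, -6+3=-3, -6+9=3
a = -4: -4+-4=-8, -4+-2=-6, -4+3=-1, -4+9=5
a = -2: -2+-2=-4, -2+3=1, -2+9=7
a = 3: 3+3=6, 3+9=12
a = 9: 9+9=18
Distinct sums: {-12, -10, -8, -6, -4, -3, -1, 1, 3, 5, 6, 7, 12, 18}
|A + A| = 14

|A + A| = 14
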